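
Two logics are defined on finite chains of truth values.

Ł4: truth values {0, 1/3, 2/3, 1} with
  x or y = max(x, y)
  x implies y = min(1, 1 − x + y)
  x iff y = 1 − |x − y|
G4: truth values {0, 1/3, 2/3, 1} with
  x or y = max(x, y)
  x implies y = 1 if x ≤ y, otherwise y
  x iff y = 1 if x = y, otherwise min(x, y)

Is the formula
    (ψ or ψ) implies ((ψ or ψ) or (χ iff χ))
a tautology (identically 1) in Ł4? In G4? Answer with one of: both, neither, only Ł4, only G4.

both

In Ł4: every assignment gives 1 — tautology.
In G4: every assignment gives 1 — tautology.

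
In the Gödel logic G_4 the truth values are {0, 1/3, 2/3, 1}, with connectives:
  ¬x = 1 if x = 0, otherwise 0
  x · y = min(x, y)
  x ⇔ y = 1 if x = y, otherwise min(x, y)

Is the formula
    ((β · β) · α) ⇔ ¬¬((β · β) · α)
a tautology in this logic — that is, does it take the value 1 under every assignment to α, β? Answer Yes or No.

Counterexample: take α = 1/3, β = 1/3.
β · β = 1/3 · 1/3 = 1/3
(β · β) · α = 1/3 · 1/3 = 1/3
¬((β · β) · α) = ¬1/3 = 0
¬¬((β · β) · α) = ¬0 = 1
((β · β) · α) ⇔ ¬¬((β · β) · α) = 1/3 ⇔ 1 = 1/3
This gives 1/3 ≠ 1.

No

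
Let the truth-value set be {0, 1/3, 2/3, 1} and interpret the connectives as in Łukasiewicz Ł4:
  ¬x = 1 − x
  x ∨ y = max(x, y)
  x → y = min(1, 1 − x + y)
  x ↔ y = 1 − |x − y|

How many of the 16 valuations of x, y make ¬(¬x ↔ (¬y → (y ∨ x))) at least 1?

x = 0, y = 0 ↦ 1  ≥
x = 0, y = 1/3 ↦ 1/3  <
x = 0, y = 2/3 ↦ 0  <
x = 0, y = 1 ↦ 0  <
x = 1/3, y = 0 ↦ 1/3  <
x = 1/3, y = 1/3 ↦ 0  <
x = 1/3, y = 2/3 ↦ 1/3  <
x = 1/3, y = 1 ↦ 1/3  <
x = 2/3, y = 0 ↦ 1/3  <
x = 2/3, y = 1/3 ↦ 2/3  <
x = 2/3, y = 2/3 ↦ 2/3  <
x = 2/3, y = 1 ↦ 2/3  <
x = 1, y = 0 ↦ 1  ≥
x = 1, y = 1/3 ↦ 1  ≥
x = 1, y = 2/3 ↦ 1  ≥
x = 1, y = 1 ↦ 1  ≥
So 5 of the 16 assignments meet the threshold.

5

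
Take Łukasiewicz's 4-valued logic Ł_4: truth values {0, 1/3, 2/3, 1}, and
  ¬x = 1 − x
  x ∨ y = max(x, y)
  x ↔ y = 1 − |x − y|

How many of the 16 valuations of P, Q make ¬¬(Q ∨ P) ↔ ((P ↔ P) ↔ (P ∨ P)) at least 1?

10

P = 0, Q = 0 ↦ 1  ≥
P = 0, Q = 1/3 ↦ 2/3  <
P = 0, Q = 2/3 ↦ 1/3  <
P = 0, Q = 1 ↦ 0  <
P = 1/3, Q = 0 ↦ 1  ≥
P = 1/3, Q = 1/3 ↦ 1  ≥
P = 1/3, Q = 2/3 ↦ 2/3  <
P = 1/3, Q = 1 ↦ 1/3  <
P = 2/3, Q = 0 ↦ 1  ≥
P = 2/3, Q = 1/3 ↦ 1  ≥
P = 2/3, Q = 2/3 ↦ 1  ≥
P = 2/3, Q = 1 ↦ 2/3  <
P = 1, Q = 0 ↦ 1  ≥
P = 1, Q = 1/3 ↦ 1  ≥
P = 1, Q = 2/3 ↦ 1  ≥
P = 1, Q = 1 ↦ 1  ≥
So 10 of the 16 assignments meet the threshold.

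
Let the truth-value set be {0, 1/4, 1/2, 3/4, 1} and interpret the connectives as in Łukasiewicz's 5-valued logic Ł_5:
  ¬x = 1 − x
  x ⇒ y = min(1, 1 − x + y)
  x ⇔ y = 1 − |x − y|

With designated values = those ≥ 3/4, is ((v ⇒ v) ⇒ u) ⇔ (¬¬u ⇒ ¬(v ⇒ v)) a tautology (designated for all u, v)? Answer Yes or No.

No

Counterexample: take u = 0, v = 0.
v ⇒ v = 0 ⇒ 0 = 1
(v ⇒ v) ⇒ u = 1 ⇒ 0 = 0
¬u = ¬0 = 1
¬¬u = ¬1 = 0
v ⇒ v = 0 ⇒ 0 = 1
¬(v ⇒ v) = ¬1 = 0
¬¬u ⇒ ¬(v ⇒ v) = 0 ⇒ 0 = 1
((v ⇒ v) ⇒ u) ⇔ (¬¬u ⇒ ¬(v ⇒ v)) = 0 ⇔ 1 = 0
This gives 0, which is below 3/4.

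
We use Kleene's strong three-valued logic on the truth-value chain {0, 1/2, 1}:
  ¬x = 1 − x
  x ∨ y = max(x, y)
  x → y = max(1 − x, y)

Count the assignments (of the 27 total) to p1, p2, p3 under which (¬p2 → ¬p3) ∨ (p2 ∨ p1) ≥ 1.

19

value 1: 19 assignments (counts)
value 1/2: 7 assignments
value 0: 1 assignment
So 19 of the 27 assignments meet the threshold.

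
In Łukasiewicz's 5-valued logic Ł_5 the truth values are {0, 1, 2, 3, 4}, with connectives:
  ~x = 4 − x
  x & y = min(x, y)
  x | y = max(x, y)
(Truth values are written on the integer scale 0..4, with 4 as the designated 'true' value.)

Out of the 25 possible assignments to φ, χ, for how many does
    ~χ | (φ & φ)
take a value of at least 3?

16

value 4: 9 assignments (counts)
value 3: 7 assignments (counts)
value 2: 5 assignments
value 1: 3 assignments
value 0: 1 assignment
So 16 of the 25 assignments meet the threshold.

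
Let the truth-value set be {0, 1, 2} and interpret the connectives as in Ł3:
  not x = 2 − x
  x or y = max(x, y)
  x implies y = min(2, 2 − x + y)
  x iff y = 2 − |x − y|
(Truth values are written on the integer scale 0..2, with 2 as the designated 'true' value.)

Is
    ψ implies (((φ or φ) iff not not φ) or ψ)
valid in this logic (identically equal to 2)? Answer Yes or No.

Yes

φ = 0, ψ = 0 ↦ 2
φ = 0, ψ = 1 ↦ 2
φ = 0, ψ = 2 ↦ 2
φ = 1, ψ = 0 ↦ 2
φ = 1, ψ = 1 ↦ 2
φ = 1, ψ = 2 ↦ 2
φ = 2, ψ = 0 ↦ 2
φ = 2, ψ = 1 ↦ 2
φ = 2, ψ = 2 ↦ 2
Every assignment gives a value ≥ 2.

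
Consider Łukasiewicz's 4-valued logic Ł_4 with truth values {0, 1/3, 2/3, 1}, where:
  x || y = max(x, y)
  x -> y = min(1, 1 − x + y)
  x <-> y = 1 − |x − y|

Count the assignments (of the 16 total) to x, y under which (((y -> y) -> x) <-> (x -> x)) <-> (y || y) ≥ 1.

4

x = 0, y = 0 ↦ 1  ≥
x = 0, y = 1/3 ↦ 2/3  <
x = 0, y = 2/3 ↦ 1/3  <
x = 0, y = 1 ↦ 0  <
x = 1/3, y = 0 ↦ 2/3  <
x = 1/3, y = 1/3 ↦ 1  ≥
x = 1/3, y = 2/3 ↦ 2/3  <
x = 1/3, y = 1 ↦ 1/3  <
x = 2/3, y = 0 ↦ 1/3  <
x = 2/3, y = 1/3 ↦ 2/3  <
x = 2/3, y = 2/3 ↦ 1  ≥
x = 2/3, y = 1 ↦ 2/3  <
x = 1, y = 0 ↦ 0  <
x = 1, y = 1/3 ↦ 1/3  <
x = 1, y = 2/3 ↦ 2/3  <
x = 1, y = 1 ↦ 1  ≥
So 4 of the 16 assignments meet the threshold.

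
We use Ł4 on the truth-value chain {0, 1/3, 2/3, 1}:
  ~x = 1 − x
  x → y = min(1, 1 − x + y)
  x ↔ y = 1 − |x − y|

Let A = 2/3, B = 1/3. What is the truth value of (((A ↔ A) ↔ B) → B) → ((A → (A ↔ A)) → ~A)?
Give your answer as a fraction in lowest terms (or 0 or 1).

A ↔ A = 2/3 ↔ 2/3 = 1
(A ↔ A) ↔ B = 1 ↔ 1/3 = 1/3
((A ↔ A) ↔ B) → B = 1/3 → 1/3 = 1
A ↔ A = 2/3 ↔ 2/3 = 1
A → (A ↔ A) = 2/3 → 1 = 1
~A = ~2/3 = 1/3
(A → (A ↔ A)) → ~A = 1 → 1/3 = 1/3
(((A ↔ A) ↔ B) → B) → ((A → (A ↔ A)) → ~A) = 1 → 1/3 = 1/3

1/3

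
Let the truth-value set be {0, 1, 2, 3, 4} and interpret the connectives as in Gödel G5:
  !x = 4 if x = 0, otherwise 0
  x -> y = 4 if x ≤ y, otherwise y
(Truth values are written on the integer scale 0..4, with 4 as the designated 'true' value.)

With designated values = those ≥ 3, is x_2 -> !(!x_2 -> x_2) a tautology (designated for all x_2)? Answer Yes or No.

No

Counterexample: take x_2 = 1.
!x_2 = !1 = 0
!x_2 -> x_2 = 0 -> 1 = 4
!(!x_2 -> x_2) = !4 = 0
x_2 -> !(!x_2 -> x_2) = 1 -> 0 = 0
This gives 0, which is below 3.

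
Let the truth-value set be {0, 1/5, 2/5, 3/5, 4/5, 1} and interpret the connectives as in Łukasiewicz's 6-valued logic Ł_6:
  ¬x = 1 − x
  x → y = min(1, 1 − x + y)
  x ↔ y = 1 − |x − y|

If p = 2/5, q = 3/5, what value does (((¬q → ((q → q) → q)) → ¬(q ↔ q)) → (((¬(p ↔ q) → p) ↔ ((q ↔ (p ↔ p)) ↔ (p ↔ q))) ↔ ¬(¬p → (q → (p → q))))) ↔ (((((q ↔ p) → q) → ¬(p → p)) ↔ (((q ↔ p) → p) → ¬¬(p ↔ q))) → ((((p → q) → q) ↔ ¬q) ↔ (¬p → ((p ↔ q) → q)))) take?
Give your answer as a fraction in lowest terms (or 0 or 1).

1

¬q = ¬3/5 = 2/5
q → q = 3/5 → 3/5 = 1
(q → q) → q = 1 → 3/5 = 3/5
¬q → ((q → q) → q) = 2/5 → 3/5 = 1
q ↔ q = 3/5 ↔ 3/5 = 1
¬(q ↔ q) = ¬1 = 0
(¬q → ((q → q) → q)) → ¬(q ↔ q) = 1 → 0 = 0
p ↔ q = 2/5 ↔ 3/5 = 4/5
¬(p ↔ q) = ¬4/5 = 1/5
¬(p ↔ q) → p = 1/5 → 2/5 = 1
p ↔ p = 2/5 ↔ 2/5 = 1
q ↔ (p ↔ p) = 3/5 ↔ 1 = 3/5
p ↔ q = 2/5 ↔ 3/5 = 4/5
(q ↔ (p ↔ p)) ↔ (p ↔ q) = 3/5 ↔ 4/5 = 4/5
(¬(p ↔ q) → p) ↔ ((q ↔ (p ↔ p)) ↔ (p ↔ q)) = 1 ↔ 4/5 = 4/5
¬p = ¬2/5 = 3/5
p → q = 2/5 → 3/5 = 1
q → (p → q) = 3/5 → 1 = 1
¬p → (q → (p → q)) = 3/5 → 1 = 1
¬(¬p → (q → (p → q))) = ¬1 = 0
((¬(p ↔ q) → p) ↔ ((q ↔ (p ↔ p)) ↔ (p ↔ q))) ↔ ¬(¬p → (q → (p → q))) = 4/5 ↔ 0 = 1/5
((¬q → ((q → q) → q)) → ¬(q ↔ q)) → (((¬(p ↔ q) → p) ↔ ((q ↔ (p ↔ p)) ↔ (p ↔ q))) ↔ ¬(¬p → (q → (p → q)))) = 0 → 1/5 = 1
q ↔ p = 3/5 ↔ 2/5 = 4/5
(q ↔ p) → q = 4/5 → 3/5 = 4/5
p → p = 2/5 → 2/5 = 1
¬(p → p) = ¬1 = 0
((q ↔ p) → q) → ¬(p → p) = 4/5 → 0 = 1/5
q ↔ p = 3/5 ↔ 2/5 = 4/5
(q ↔ p) → p = 4/5 → 2/5 = 3/5
p ↔ q = 2/5 ↔ 3/5 = 4/5
¬(p ↔ q) = ¬4/5 = 1/5
¬¬(p ↔ q) = ¬1/5 = 4/5
((q ↔ p) → p) → ¬¬(p ↔ q) = 3/5 → 4/5 = 1
(((q ↔ p) → q) → ¬(p → p)) ↔ (((q ↔ p) → p) → ¬¬(p ↔ q)) = 1/5 ↔ 1 = 1/5
p → q = 2/5 → 3/5 = 1
(p → q) → q = 1 → 3/5 = 3/5
¬q = ¬3/5 = 2/5
((p → q) → q) ↔ ¬q = 3/5 ↔ 2/5 = 4/5
¬p = ¬2/5 = 3/5
p ↔ q = 2/5 ↔ 3/5 = 4/5
(p ↔ q) → q = 4/5 → 3/5 = 4/5
¬p → ((p ↔ q) → q) = 3/5 → 4/5 = 1
(((p → q) → q) ↔ ¬q) ↔ (¬p → ((p ↔ q) → q)) = 4/5 ↔ 1 = 4/5
((((q ↔ p) → q) → ¬(p → p)) ↔ (((q ↔ p) → p) → ¬¬(p ↔ q))) → ((((p → q) → q) ↔ ¬q) ↔ (¬p → ((p ↔ q) → q))) = 1/5 → 4/5 = 1
(((¬q → ((q → q) → q)) → ¬(q ↔ q)) → (((¬(p ↔ q) → p) ↔ ((q ↔ (p ↔ p)) ↔ (p ↔ q))) ↔ ¬(¬p → (q → (p → q))))) ↔ (((((q ↔ p) → q) → ¬(p → p)) ↔ (((q ↔ p) → p) → ¬¬(p ↔ q))) → ((((p → q) → q) ↔ ¬q) ↔ (¬p → ((p ↔ q) → q)))) = 1 ↔ 1 = 1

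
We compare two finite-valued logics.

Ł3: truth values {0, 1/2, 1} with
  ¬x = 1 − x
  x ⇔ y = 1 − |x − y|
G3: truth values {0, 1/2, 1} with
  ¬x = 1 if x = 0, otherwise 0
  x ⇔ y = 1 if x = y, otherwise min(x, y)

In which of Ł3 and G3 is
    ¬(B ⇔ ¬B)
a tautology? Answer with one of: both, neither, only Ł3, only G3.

In Ł3: at B = 1/2 the value is 0 — not a tautology.
In G3: every assignment gives 1 — tautology.

only G3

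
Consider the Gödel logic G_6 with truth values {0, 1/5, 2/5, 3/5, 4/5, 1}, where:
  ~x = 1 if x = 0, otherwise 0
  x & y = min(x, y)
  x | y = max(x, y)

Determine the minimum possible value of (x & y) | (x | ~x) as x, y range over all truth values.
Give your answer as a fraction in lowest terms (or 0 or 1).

1/5

Take x = 1/5, y = 0:
x & y = 1/5 & 0 = 0
~x = ~1/5 = 0
x | ~x = 1/5 | 0 = 1/5
(x & y) | (x | ~x) = 0 | 1/5 = 1/5
No assignment yields a value below 1/5, so this is the minimum.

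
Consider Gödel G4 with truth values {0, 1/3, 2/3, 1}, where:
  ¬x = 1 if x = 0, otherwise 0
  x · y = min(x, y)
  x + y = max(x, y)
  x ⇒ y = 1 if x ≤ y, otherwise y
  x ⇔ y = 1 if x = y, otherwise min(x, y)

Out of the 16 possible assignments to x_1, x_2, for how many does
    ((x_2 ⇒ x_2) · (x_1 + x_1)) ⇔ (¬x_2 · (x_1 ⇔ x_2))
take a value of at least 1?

x_1 = 0, x_2 = 0 ↦ 0  <
x_1 = 0, x_2 = 1/3 ↦ 1  ≥
x_1 = 0, x_2 = 2/3 ↦ 1  ≥
x_1 = 0, x_2 = 1 ↦ 1  ≥
x_1 = 1/3, x_2 = 0 ↦ 0  <
x_1 = 1/3, x_2 = 1/3 ↦ 0  <
x_1 = 1/3, x_2 = 2/3 ↦ 0  <
x_1 = 1/3, x_2 = 1 ↦ 0  <
x_1 = 2/3, x_2 = 0 ↦ 0  <
x_1 = 2/3, x_2 = 1/3 ↦ 0  <
x_1 = 2/3, x_2 = 2/3 ↦ 0  <
x_1 = 2/3, x_2 = 1 ↦ 0  <
x_1 = 1, x_2 = 0 ↦ 0  <
x_1 = 1, x_2 = 1/3 ↦ 0  <
x_1 = 1, x_2 = 2/3 ↦ 0  <
x_1 = 1, x_2 = 1 ↦ 0  <
So 3 of the 16 assignments meet the threshold.

3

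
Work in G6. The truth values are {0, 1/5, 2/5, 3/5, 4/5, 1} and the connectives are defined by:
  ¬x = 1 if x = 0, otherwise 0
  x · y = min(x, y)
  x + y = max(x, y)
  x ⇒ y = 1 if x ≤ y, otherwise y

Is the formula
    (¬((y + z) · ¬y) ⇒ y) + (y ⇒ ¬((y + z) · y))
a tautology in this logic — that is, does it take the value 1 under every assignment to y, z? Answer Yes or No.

No

Counterexample: take y = 1/5, z = 0.
y + z = 1/5 + 0 = 1/5
¬y = ¬1/5 = 0
(y + z) · ¬y = 1/5 · 0 = 0
¬((y + z) · ¬y) = ¬0 = 1
¬((y + z) · ¬y) ⇒ y = 1 ⇒ 1/5 = 1/5
y + z = 1/5 + 0 = 1/5
(y + z) · y = 1/5 · 1/5 = 1/5
¬((y + z) · y) = ¬1/5 = 0
y ⇒ ¬((y + z) · y) = 1/5 ⇒ 0 = 0
(¬((y + z) · ¬y) ⇒ y) + (y ⇒ ¬((y + z) · y)) = 1/5 + 0 = 1/5
This gives 1/5 ≠ 1.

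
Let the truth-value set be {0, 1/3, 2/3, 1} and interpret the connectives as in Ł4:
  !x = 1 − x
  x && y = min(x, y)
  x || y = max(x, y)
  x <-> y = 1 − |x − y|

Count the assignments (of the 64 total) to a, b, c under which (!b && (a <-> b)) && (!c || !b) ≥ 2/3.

20

value 1: 4 assignments (counts)
value 2/3: 16 assignments (counts)
value 1/3: 24 assignments
value 0: 20 assignments
So 20 of the 64 assignments meet the threshold.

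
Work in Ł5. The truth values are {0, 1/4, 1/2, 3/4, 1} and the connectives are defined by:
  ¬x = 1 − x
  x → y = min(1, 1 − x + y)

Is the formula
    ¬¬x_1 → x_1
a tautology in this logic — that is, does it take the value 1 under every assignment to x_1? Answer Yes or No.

Yes

x_1 = 0 ↦ 1
x_1 = 1/4 ↦ 1
x_1 = 1/2 ↦ 1
x_1 = 3/4 ↦ 1
x_1 = 1 ↦ 1
Every assignment gives a value ≥ 1.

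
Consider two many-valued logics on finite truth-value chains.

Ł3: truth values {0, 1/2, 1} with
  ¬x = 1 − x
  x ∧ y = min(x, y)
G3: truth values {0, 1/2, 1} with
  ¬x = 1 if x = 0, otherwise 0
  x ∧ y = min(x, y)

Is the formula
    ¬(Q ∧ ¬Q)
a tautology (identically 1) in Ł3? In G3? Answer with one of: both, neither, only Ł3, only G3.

In Ł3: at Q = 1/2 the value is 1/2 — not a tautology.
In G3: every assignment gives 1 — tautology.

only G3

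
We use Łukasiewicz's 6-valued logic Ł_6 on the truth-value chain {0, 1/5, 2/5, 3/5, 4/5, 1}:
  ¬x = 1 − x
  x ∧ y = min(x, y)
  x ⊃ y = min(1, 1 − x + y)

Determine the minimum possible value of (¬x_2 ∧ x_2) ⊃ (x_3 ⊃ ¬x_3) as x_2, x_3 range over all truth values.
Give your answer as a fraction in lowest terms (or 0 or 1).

Take x_2 = 2/5, x_3 = 1:
¬x_2 = ¬2/5 = 3/5
¬x_2 ∧ x_2 = 3/5 ∧ 2/5 = 2/5
¬x_3 = ¬1 = 0
x_3 ⊃ ¬x_3 = 1 ⊃ 0 = 0
(¬x_2 ∧ x_2) ⊃ (x_3 ⊃ ¬x_3) = 2/5 ⊃ 0 = 3/5
No assignment yields a value below 3/5, so this is the minimum.

3/5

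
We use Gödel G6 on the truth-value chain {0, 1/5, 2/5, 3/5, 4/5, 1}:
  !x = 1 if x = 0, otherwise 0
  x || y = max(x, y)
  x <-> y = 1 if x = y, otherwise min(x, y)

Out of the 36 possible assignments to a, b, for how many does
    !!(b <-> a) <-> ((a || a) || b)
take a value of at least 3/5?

value 1: 9 assignments (counts)
value 4/5: 7 assignments (counts)
value 3/5: 5 assignments (counts)
value 2/5: 3 assignments
value 1/5: 1 assignment
value 0: 11 assignments
So 21 of the 36 assignments meet the threshold.

21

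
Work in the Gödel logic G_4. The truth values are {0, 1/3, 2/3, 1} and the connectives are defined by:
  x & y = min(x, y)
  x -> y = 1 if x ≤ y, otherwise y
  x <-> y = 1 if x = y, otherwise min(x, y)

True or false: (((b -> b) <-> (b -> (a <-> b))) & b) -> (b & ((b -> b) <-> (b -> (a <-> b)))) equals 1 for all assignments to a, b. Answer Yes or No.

a = 0, b = 0 ↦ 1
a = 0, b = 1/3 ↦ 1
a = 0, b = 2/3 ↦ 1
a = 0, b = 1 ↦ 1
a = 1/3, b = 0 ↦ 1
a = 1/3, b = 1/3 ↦ 1
a = 1/3, b = 2/3 ↦ 1
a = 1/3, b = 1 ↦ 1
a = 2/3, b = 0 ↦ 1
a = 2/3, b = 1/3 ↦ 1
a = 2/3, b = 2/3 ↦ 1
a = 2/3, b = 1 ↦ 1
a = 1, b = 0 ↦ 1
a = 1, b = 1/3 ↦ 1
a = 1, b = 2/3 ↦ 1
a = 1, b = 1 ↦ 1
Every assignment gives a value ≥ 1.

Yes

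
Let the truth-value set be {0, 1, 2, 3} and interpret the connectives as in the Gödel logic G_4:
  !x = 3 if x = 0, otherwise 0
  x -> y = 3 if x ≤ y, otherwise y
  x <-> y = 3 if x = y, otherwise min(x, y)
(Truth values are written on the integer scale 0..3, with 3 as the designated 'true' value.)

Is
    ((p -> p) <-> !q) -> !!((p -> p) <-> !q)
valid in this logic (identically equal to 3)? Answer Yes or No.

Yes

p = 0, q = 0 ↦ 3
p = 0, q = 1 ↦ 3
p = 0, q = 2 ↦ 3
p = 0, q = 3 ↦ 3
p = 1, q = 0 ↦ 3
p = 1, q = 1 ↦ 3
p = 1, q = 2 ↦ 3
p = 1, q = 3 ↦ 3
p = 2, q = 0 ↦ 3
p = 2, q = 1 ↦ 3
p = 2, q = 2 ↦ 3
p = 2, q = 3 ↦ 3
p = 3, q = 0 ↦ 3
p = 3, q = 1 ↦ 3
p = 3, q = 2 ↦ 3
p = 3, q = 3 ↦ 3
Every assignment gives a value ≥ 3.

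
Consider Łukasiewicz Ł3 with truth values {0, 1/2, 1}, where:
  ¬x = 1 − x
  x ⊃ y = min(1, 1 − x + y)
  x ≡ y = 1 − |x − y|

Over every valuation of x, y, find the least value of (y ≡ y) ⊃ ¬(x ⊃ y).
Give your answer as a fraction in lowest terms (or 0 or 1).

0

Take x = 0, y = 0:
y ≡ y = 0 ≡ 0 = 1
x ⊃ y = 0 ⊃ 0 = 1
¬(x ⊃ y) = ¬1 = 0
(y ≡ y) ⊃ ¬(x ⊃ y) = 1 ⊃ 0 = 0
No assignment yields a value below 0, so this is the minimum.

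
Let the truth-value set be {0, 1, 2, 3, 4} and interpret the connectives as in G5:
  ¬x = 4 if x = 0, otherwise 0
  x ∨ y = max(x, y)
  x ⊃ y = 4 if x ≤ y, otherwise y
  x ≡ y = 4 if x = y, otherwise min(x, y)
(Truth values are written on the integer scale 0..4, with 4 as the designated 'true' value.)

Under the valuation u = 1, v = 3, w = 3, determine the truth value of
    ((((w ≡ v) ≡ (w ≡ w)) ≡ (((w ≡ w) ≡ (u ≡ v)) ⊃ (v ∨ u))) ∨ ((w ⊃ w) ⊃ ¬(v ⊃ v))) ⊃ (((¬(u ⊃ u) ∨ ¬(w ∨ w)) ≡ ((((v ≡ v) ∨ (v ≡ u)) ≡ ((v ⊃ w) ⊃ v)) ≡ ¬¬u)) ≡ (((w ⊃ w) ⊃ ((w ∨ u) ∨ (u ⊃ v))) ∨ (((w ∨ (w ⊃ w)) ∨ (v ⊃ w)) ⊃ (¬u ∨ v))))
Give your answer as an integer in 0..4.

0

w ≡ v = 3 ≡ 3 = 4
w ≡ w = 3 ≡ 3 = 4
(w ≡ v) ≡ (w ≡ w) = 4 ≡ 4 = 4
w ≡ w = 3 ≡ 3 = 4
u ≡ v = 1 ≡ 3 = 1
(w ≡ w) ≡ (u ≡ v) = 4 ≡ 1 = 1
v ∨ u = 3 ∨ 1 = 3
((w ≡ w) ≡ (u ≡ v)) ⊃ (v ∨ u) = 1 ⊃ 3 = 4
((w ≡ v) ≡ (w ≡ w)) ≡ (((w ≡ w) ≡ (u ≡ v)) ⊃ (v ∨ u)) = 4 ≡ 4 = 4
w ⊃ w = 3 ⊃ 3 = 4
v ⊃ v = 3 ⊃ 3 = 4
¬(v ⊃ v) = ¬4 = 0
(w ⊃ w) ⊃ ¬(v ⊃ v) = 4 ⊃ 0 = 0
(((w ≡ v) ≡ (w ≡ w)) ≡ (((w ≡ w) ≡ (u ≡ v)) ⊃ (v ∨ u))) ∨ ((w ⊃ w) ⊃ ¬(v ⊃ v)) = 4 ∨ 0 = 4
u ⊃ u = 1 ⊃ 1 = 4
¬(u ⊃ u) = ¬4 = 0
w ∨ w = 3 ∨ 3 = 3
¬(w ∨ w) = ¬3 = 0
¬(u ⊃ u) ∨ ¬(w ∨ w) = 0 ∨ 0 = 0
v ≡ v = 3 ≡ 3 = 4
v ≡ u = 3 ≡ 1 = 1
(v ≡ v) ∨ (v ≡ u) = 4 ∨ 1 = 4
v ⊃ w = 3 ⊃ 3 = 4
(v ⊃ w) ⊃ v = 4 ⊃ 3 = 3
((v ≡ v) ∨ (v ≡ u)) ≡ ((v ⊃ w) ⊃ v) = 4 ≡ 3 = 3
¬u = ¬1 = 0
¬¬u = ¬0 = 4
(((v ≡ v) ∨ (v ≡ u)) ≡ ((v ⊃ w) ⊃ v)) ≡ ¬¬u = 3 ≡ 4 = 3
(¬(u ⊃ u) ∨ ¬(w ∨ w)) ≡ ((((v ≡ v) ∨ (v ≡ u)) ≡ ((v ⊃ w) ⊃ v)) ≡ ¬¬u) = 0 ≡ 3 = 0
w ⊃ w = 3 ⊃ 3 = 4
w ∨ u = 3 ∨ 1 = 3
u ⊃ v = 1 ⊃ 3 = 4
(w ∨ u) ∨ (u ⊃ v) = 3 ∨ 4 = 4
(w ⊃ w) ⊃ ((w ∨ u) ∨ (u ⊃ v)) = 4 ⊃ 4 = 4
w ⊃ w = 3 ⊃ 3 = 4
w ∨ (w ⊃ w) = 3 ∨ 4 = 4
v ⊃ w = 3 ⊃ 3 = 4
(w ∨ (w ⊃ w)) ∨ (v ⊃ w) = 4 ∨ 4 = 4
¬u = ¬1 = 0
¬u ∨ v = 0 ∨ 3 = 3
((w ∨ (w ⊃ w)) ∨ (v ⊃ w)) ⊃ (¬u ∨ v) = 4 ⊃ 3 = 3
((w ⊃ w) ⊃ ((w ∨ u) ∨ (u ⊃ v))) ∨ (((w ∨ (w ⊃ w)) ∨ (v ⊃ w)) ⊃ (¬u ∨ v)) = 4 ∨ 3 = 4
((¬(u ⊃ u) ∨ ¬(w ∨ w)) ≡ ((((v ≡ v) ∨ (v ≡ u)) ≡ ((v ⊃ w) ⊃ v)) ≡ ¬¬u)) ≡ (((w ⊃ w) ⊃ ((w ∨ u) ∨ (u ⊃ v))) ∨ (((w ∨ (w ⊃ w)) ∨ (v ⊃ w)) ⊃ (¬u ∨ v))) = 0 ≡ 4 = 0
((((w ≡ v) ≡ (w ≡ w)) ≡ (((w ≡ w) ≡ (u ≡ v)) ⊃ (v ∨ u))) ∨ ((w ⊃ w) ⊃ ¬(v ⊃ v))) ⊃ (((¬(u ⊃ u) ∨ ¬(w ∨ w)) ≡ ((((v ≡ v) ∨ (v ≡ u)) ≡ ((v ⊃ w) ⊃ v)) ≡ ¬¬u)) ≡ (((w ⊃ w) ⊃ ((w ∨ u) ∨ (u ⊃ v))) ∨ (((w ∨ (w ⊃ w)) ∨ (v ⊃ w)) ⊃ (¬u ∨ v)))) = 4 ⊃ 0 = 0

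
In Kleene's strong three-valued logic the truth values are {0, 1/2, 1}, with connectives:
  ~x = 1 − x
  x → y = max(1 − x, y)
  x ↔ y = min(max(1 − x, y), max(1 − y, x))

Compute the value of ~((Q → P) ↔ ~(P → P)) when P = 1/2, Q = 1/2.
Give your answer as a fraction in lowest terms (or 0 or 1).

1/2

Q → P = 1/2 → 1/2 = 1/2
P → P = 1/2 → 1/2 = 1/2
~(P → P) = ~1/2 = 1/2
(Q → P) ↔ ~(P → P) = 1/2 ↔ 1/2 = 1/2
~((Q → P) ↔ ~(P → P)) = ~1/2 = 1/2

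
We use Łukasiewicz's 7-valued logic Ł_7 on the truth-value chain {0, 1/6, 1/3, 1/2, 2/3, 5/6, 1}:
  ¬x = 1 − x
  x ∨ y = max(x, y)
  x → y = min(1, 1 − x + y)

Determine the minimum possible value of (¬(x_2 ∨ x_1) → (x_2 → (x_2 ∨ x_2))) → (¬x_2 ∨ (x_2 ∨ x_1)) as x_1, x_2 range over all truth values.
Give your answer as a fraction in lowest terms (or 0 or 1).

Take x_1 = 0, x_2 = 1/2:
x_2 ∨ x_1 = 1/2 ∨ 0 = 1/2
¬(x_2 ∨ x_1) = ¬1/2 = 1/2
x_2 ∨ x_2 = 1/2 ∨ 1/2 = 1/2
x_2 → (x_2 ∨ x_2) = 1/2 → 1/2 = 1
¬(x_2 ∨ x_1) → (x_2 → (x_2 ∨ x_2)) = 1/2 → 1 = 1
¬x_2 = ¬1/2 = 1/2
x_2 ∨ x_1 = 1/2 ∨ 0 = 1/2
¬x_2 ∨ (x_2 ∨ x_1) = 1/2 ∨ 1/2 = 1/2
(¬(x_2 ∨ x_1) → (x_2 → (x_2 ∨ x_2))) → (¬x_2 ∨ (x_2 ∨ x_1)) = 1 → 1/2 = 1/2
No assignment yields a value below 1/2, so this is the minimum.

1/2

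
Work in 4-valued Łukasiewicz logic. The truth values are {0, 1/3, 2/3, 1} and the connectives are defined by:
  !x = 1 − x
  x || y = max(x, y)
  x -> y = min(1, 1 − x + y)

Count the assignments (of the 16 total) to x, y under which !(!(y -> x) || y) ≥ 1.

4

x = 0, y = 0 ↦ 1  ≥
x = 0, y = 1/3 ↦ 2/3  <
x = 0, y = 2/3 ↦ 1/3  <
x = 0, y = 1 ↦ 0  <
x = 1/3, y = 0 ↦ 1  ≥
x = 1/3, y = 1/3 ↦ 2/3  <
x = 1/3, y = 2/3 ↦ 1/3  <
x = 1/3, y = 1 ↦ 0  <
x = 2/3, y = 0 ↦ 1  ≥
x = 2/3, y = 1/3 ↦ 2/3  <
x = 2/3, y = 2/3 ↦ 1/3  <
x = 2/3, y = 1 ↦ 0  <
x = 1, y = 0 ↦ 1  ≥
x = 1, y = 1/3 ↦ 2/3  <
x = 1, y = 2/3 ↦ 1/3  <
x = 1, y = 1 ↦ 0  <
So 4 of the 16 assignments meet the threshold.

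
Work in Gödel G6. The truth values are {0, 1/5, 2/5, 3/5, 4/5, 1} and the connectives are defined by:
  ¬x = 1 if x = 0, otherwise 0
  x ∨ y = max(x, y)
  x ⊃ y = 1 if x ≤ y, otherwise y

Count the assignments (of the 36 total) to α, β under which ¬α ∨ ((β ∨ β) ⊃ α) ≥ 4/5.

value 1: 26 assignments (counts)
value 4/5: 1 assignment (counts)
value 3/5: 2 assignments
value 2/5: 3 assignments
value 1/5: 4 assignments
So 27 of the 36 assignments meet the threshold.

27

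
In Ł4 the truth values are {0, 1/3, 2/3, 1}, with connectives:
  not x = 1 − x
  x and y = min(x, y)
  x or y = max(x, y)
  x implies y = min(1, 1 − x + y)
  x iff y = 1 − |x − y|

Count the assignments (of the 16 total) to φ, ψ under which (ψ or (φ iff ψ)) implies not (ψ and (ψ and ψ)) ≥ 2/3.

φ = 0, ψ = 0 ↦ 1  ≥
φ = 0, ψ = 1/3 ↦ 1  ≥
φ = 0, ψ = 2/3 ↦ 2/3  ≥
φ = 0, ψ = 1 ↦ 0  <
φ = 1/3, ψ = 0 ↦ 1  ≥
φ = 1/3, ψ = 1/3 ↦ 2/3  ≥
φ = 1/3, ψ = 2/3 ↦ 2/3  ≥
φ = 1/3, ψ = 1 ↦ 0  <
φ = 2/3, ψ = 0 ↦ 1  ≥
φ = 2/3, ψ = 1/3 ↦ 1  ≥
φ = 2/3, ψ = 2/3 ↦ 1/3  <
φ = 2/3, ψ = 1 ↦ 0  <
φ = 1, ψ = 0 ↦ 1  ≥
φ = 1, ψ = 1/3 ↦ 1  ≥
φ = 1, ψ = 2/3 ↦ 2/3  ≥
φ = 1, ψ = 1 ↦ 0  <
So 11 of the 16 assignments meet the threshold.

11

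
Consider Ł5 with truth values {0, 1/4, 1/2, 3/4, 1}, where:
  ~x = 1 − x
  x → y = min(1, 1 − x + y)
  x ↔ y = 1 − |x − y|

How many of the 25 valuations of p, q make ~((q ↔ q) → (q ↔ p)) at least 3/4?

value 1: 2 assignments (counts)
value 3/4: 4 assignments (counts)
value 1/2: 6 assignments
value 1/4: 8 assignments
value 0: 5 assignments
So 6 of the 25 assignments meet the threshold.

6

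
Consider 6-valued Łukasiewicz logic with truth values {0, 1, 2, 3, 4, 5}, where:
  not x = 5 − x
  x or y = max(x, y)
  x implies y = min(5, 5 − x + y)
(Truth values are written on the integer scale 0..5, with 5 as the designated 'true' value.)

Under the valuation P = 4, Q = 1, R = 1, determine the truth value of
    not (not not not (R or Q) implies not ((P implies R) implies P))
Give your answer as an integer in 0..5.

4

R or Q = 1 or 1 = 1
not (R or Q) = not 1 = 4
not not (R or Q) = not 4 = 1
not not not (R or Q) = not 1 = 4
P implies R = 4 implies 1 = 2
(P implies R) implies P = 2 implies 4 = 5
not ((P implies R) implies P) = not 5 = 0
not not not (R or Q) implies not ((P implies R) implies P) = 4 implies 0 = 1
not (not not not (R or Q) implies not ((P implies R) implies P)) = not 1 = 4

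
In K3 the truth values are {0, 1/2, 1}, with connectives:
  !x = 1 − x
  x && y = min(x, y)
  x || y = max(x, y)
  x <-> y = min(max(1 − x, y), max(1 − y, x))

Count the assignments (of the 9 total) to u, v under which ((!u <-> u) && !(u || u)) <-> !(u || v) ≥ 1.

4

u = 0, v = 0 ↦ 0  <
u = 0, v = 1/2 ↦ 1/2  <
u = 0, v = 1 ↦ 1  ≥
u = 1/2, v = 0 ↦ 1/2  <
u = 1/2, v = 1/2 ↦ 1/2  <
u = 1/2, v = 1 ↦ 1/2  <
u = 1, v = 0 ↦ 1  ≥
u = 1, v = 1/2 ↦ 1  ≥
u = 1, v = 1 ↦ 1  ≥
So 4 of the 9 assignments meet the threshold.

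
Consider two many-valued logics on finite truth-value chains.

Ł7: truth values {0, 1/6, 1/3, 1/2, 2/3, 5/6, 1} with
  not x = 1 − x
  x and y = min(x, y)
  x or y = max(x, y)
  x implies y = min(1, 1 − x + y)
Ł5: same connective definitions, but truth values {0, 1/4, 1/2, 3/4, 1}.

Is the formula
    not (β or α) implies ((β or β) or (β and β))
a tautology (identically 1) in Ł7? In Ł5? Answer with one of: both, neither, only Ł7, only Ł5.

In Ł7: at α = 0, β = 0 the value is 0 — not a tautology.
In Ł5: at α = 0, β = 0 the value is 0 — not a tautology.

neither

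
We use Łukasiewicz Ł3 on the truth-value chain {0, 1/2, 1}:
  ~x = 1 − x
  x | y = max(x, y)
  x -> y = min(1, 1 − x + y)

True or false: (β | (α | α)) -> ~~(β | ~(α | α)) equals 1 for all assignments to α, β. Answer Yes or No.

Counterexample: take α = 1, β = 0.
α | α = 1 | 1 = 1
β | (α | α) = 0 | 1 = 1
α | α = 1 | 1 = 1
~(α | α) = ~1 = 0
β | ~(α | α) = 0 | 0 = 0
~(β | ~(α | α)) = ~0 = 1
~~(β | ~(α | α)) = ~1 = 0
(β | (α | α)) -> ~~(β | ~(α | α)) = 1 -> 0 = 0
This gives 0 ≠ 1.

No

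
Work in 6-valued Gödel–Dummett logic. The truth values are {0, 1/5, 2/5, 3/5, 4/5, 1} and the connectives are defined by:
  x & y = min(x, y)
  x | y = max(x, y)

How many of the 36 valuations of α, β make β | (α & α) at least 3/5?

value 1: 11 assignments (counts)
value 4/5: 9 assignments (counts)
value 3/5: 7 assignments (counts)
value 2/5: 5 assignments
value 1/5: 3 assignments
value 0: 1 assignment
So 27 of the 36 assignments meet the threshold.

27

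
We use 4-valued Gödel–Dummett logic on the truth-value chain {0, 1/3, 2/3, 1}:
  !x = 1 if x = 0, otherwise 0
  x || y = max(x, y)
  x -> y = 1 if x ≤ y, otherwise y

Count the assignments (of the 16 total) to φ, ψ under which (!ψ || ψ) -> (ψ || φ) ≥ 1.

13

φ = 0, ψ = 0 ↦ 0  <
φ = 0, ψ = 1/3 ↦ 1  ≥
φ = 0, ψ = 2/3 ↦ 1  ≥
φ = 0, ψ = 1 ↦ 1  ≥
φ = 1/3, ψ = 0 ↦ 1/3  <
φ = 1/3, ψ = 1/3 ↦ 1  ≥
φ = 1/3, ψ = 2/3 ↦ 1  ≥
φ = 1/3, ψ = 1 ↦ 1  ≥
φ = 2/3, ψ = 0 ↦ 2/3  <
φ = 2/3, ψ = 1/3 ↦ 1  ≥
φ = 2/3, ψ = 2/3 ↦ 1  ≥
φ = 2/3, ψ = 1 ↦ 1  ≥
φ = 1, ψ = 0 ↦ 1  ≥
φ = 1, ψ = 1/3 ↦ 1  ≥
φ = 1, ψ = 2/3 ↦ 1  ≥
φ = 1, ψ = 1 ↦ 1  ≥
So 13 of the 16 assignments meet the threshold.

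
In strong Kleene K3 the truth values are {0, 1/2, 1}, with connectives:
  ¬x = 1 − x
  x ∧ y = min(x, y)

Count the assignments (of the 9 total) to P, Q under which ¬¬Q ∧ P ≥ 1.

1

P = 0, Q = 0 ↦ 0  <
P = 0, Q = 1/2 ↦ 0  <
P = 0, Q = 1 ↦ 0  <
P = 1/2, Q = 0 ↦ 0  <
P = 1/2, Q = 1/2 ↦ 1/2  <
P = 1/2, Q = 1 ↦ 1/2  <
P = 1, Q = 0 ↦ 0  <
P = 1, Q = 1/2 ↦ 1/2  <
P = 1, Q = 1 ↦ 1  ≥
So 1 of the 9 assignments meets the threshold.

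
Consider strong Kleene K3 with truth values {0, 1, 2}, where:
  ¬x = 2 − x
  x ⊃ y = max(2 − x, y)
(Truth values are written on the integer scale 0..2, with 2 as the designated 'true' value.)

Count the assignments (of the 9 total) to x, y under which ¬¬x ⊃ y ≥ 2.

5

x = 0, y = 0 ↦ 2  ≥
x = 0, y = 1 ↦ 2  ≥
x = 0, y = 2 ↦ 2  ≥
x = 1, y = 0 ↦ 1  <
x = 1, y = 1 ↦ 1  <
x = 1, y = 2 ↦ 2  ≥
x = 2, y = 0 ↦ 0  <
x = 2, y = 1 ↦ 1  <
x = 2, y = 2 ↦ 2  ≥
So 5 of the 9 assignments meet the threshold.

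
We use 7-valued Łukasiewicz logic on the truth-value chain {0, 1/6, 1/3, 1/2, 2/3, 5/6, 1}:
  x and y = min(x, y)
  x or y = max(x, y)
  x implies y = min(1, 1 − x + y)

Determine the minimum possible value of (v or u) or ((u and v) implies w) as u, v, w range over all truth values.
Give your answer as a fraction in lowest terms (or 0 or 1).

Take u = 1/2, v = 1/2, w = 0:
v or u = 1/2 or 1/2 = 1/2
u and v = 1/2 and 1/2 = 1/2
(u and v) implies w = 1/2 implies 0 = 1/2
(v or u) or ((u and v) implies w) = 1/2 or 1/2 = 1/2
No assignment yields a value below 1/2, so this is the minimum.

1/2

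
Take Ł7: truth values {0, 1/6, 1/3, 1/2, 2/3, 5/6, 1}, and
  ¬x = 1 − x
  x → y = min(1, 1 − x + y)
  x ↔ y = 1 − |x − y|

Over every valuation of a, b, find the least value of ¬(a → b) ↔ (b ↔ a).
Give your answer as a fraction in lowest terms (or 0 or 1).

0

Take a = 0, b = 0:
a → b = 0 → 0 = 1
¬(a → b) = ¬1 = 0
b ↔ a = 0 ↔ 0 = 1
¬(a → b) ↔ (b ↔ a) = 0 ↔ 1 = 0
No assignment yields a value below 0, so this is the minimum.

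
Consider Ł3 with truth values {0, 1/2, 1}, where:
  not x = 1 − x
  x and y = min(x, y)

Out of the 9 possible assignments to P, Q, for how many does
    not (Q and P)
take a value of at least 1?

P = 0, Q = 0 ↦ 1  ≥
P = 0, Q = 1/2 ↦ 1  ≥
P = 0, Q = 1 ↦ 1  ≥
P = 1/2, Q = 0 ↦ 1  ≥
P = 1/2, Q = 1/2 ↦ 1/2  <
P = 1/2, Q = 1 ↦ 1/2  <
P = 1, Q = 0 ↦ 1  ≥
P = 1, Q = 1/2 ↦ 1/2  <
P = 1, Q = 1 ↦ 0  <
So 5 of the 9 assignments meet the threshold.

5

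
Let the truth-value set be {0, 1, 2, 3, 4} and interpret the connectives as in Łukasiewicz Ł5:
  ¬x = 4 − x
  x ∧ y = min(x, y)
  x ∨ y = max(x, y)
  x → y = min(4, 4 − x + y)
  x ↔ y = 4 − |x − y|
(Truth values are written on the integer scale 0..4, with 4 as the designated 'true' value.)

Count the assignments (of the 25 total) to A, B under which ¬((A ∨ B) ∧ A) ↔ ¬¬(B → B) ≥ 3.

10

value 4: 5 assignments (counts)
value 3: 5 assignments (counts)
value 2: 5 assignments
value 1: 5 assignments
value 0: 5 assignments
So 10 of the 25 assignments meet the threshold.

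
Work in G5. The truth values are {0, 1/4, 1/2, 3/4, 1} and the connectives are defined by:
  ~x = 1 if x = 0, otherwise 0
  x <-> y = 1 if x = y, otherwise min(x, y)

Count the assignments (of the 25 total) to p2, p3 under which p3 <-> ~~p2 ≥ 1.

5

value 1: 5 assignments (counts)
value 3/4: 4 assignments
value 1/2: 4 assignments
value 1/4: 4 assignments
value 0: 8 assignments
So 5 of the 25 assignments meet the threshold.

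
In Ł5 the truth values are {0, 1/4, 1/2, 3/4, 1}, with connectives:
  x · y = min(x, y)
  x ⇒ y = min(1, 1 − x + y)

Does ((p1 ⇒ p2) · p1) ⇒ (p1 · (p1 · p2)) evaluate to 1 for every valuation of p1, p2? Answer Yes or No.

No

Counterexample: take p1 = 1/4, p2 = 0.
p1 ⇒ p2 = 1/4 ⇒ 0 = 3/4
(p1 ⇒ p2) · p1 = 3/4 · 1/4 = 1/4
p1 · p2 = 1/4 · 0 = 0
p1 · (p1 · p2) = 1/4 · 0 = 0
((p1 ⇒ p2) · p1) ⇒ (p1 · (p1 · p2)) = 1/4 ⇒ 0 = 3/4
This gives 3/4 ≠ 1.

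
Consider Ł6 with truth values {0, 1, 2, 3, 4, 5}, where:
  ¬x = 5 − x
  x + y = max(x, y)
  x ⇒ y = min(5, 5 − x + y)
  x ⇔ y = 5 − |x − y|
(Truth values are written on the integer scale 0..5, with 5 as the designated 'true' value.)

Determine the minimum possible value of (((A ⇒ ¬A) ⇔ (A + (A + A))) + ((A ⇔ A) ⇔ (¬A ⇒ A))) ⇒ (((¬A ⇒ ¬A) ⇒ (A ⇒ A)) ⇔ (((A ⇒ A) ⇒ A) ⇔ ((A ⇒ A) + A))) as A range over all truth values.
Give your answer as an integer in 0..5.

Take A = 2:
¬A = ¬2 = 3
A ⇒ ¬A = 2 ⇒ 3 = 5
A + A = 2 + 2 = 2
A + (A + A) = 2 + 2 = 2
(A ⇒ ¬A) ⇔ (A + (A + A)) = 5 ⇔ 2 = 2
A ⇔ A = 2 ⇔ 2 = 5
¬A = ¬2 = 3
¬A ⇒ A = 3 ⇒ 2 = 4
(A ⇔ A) ⇔ (¬A ⇒ A) = 5 ⇔ 4 = 4
((A ⇒ ¬A) ⇔ (A + (A + A))) + ((A ⇔ A) ⇔ (¬A ⇒ A)) = 2 + 4 = 4
¬A = ¬2 = 3
¬A = ¬2 = 3
¬A ⇒ ¬A = 3 ⇒ 3 = 5
A ⇒ A = 2 ⇒ 2 = 5
(¬A ⇒ ¬A) ⇒ (A ⇒ A) = 5 ⇒ 5 = 5
A ⇒ A = 2 ⇒ 2 = 5
(A ⇒ A) ⇒ A = 5 ⇒ 2 = 2
A ⇒ A = 2 ⇒ 2 = 5
(A ⇒ A) + A = 5 + 2 = 5
((A ⇒ A) ⇒ A) ⇔ ((A ⇒ A) + A) = 2 ⇔ 5 = 2
((¬A ⇒ ¬A) ⇒ (A ⇒ A)) ⇔ (((A ⇒ A) ⇒ A) ⇔ ((A ⇒ A) + A)) = 5 ⇔ 2 = 2
(((A ⇒ ¬A) ⇔ (A + (A + A))) + ((A ⇔ A) ⇔ (¬A ⇒ A))) ⇒ (((¬A ⇒ ¬A) ⇒ (A ⇒ A)) ⇔ (((A ⇒ A) ⇒ A) ⇔ ((A ⇒ A) + A))) = 4 ⇒ 2 = 3
No assignment yields a value below 3, so this is the minimum.

3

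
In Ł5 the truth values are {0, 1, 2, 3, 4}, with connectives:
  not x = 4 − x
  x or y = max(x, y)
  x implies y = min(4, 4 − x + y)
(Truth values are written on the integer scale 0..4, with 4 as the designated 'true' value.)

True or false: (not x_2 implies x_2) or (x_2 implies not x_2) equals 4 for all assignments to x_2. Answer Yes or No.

x_2 = 0 ↦ 4
x_2 = 1 ↦ 4
x_2 = 2 ↦ 4
x_2 = 3 ↦ 4
x_2 = 4 ↦ 4
Every assignment gives a value ≥ 4.

Yes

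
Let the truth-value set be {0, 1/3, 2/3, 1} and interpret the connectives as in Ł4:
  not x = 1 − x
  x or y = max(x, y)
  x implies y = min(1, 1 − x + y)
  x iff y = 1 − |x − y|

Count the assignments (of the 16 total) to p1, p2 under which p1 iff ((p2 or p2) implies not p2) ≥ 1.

4

p1 = 0, p2 = 0 ↦ 0  <
p1 = 0, p2 = 1/3 ↦ 0  <
p1 = 0, p2 = 2/3 ↦ 1/3  <
p1 = 0, p2 = 1 ↦ 1  ≥
p1 = 1/3, p2 = 0 ↦ 1/3  <
p1 = 1/3, p2 = 1/3 ↦ 1/3  <
p1 = 1/3, p2 = 2/3 ↦ 2/3  <
p1 = 1/3, p2 = 1 ↦ 2/3  <
p1 = 2/3, p2 = 0 ↦ 2/3  <
p1 = 2/3, p2 = 1/3 ↦ 2/3  <
p1 = 2/3, p2 = 2/3 ↦ 1  ≥
p1 = 2/3, p2 = 1 ↦ 1/3  <
p1 = 1, p2 = 0 ↦ 1  ≥
p1 = 1, p2 = 1/3 ↦ 1  ≥
p1 = 1, p2 = 2/3 ↦ 2/3  <
p1 = 1, p2 = 1 ↦ 0  <
So 4 of the 16 assignments meet the threshold.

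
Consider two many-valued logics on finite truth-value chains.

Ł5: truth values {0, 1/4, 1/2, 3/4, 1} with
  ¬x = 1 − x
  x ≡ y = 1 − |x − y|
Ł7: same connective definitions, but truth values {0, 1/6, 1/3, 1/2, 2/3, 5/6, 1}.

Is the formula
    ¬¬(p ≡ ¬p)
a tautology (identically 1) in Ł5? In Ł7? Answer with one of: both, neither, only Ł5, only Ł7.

neither

In Ł5: at p = 0 the value is 0 — not a tautology.
In Ł7: at p = 0 the value is 0 — not a tautology.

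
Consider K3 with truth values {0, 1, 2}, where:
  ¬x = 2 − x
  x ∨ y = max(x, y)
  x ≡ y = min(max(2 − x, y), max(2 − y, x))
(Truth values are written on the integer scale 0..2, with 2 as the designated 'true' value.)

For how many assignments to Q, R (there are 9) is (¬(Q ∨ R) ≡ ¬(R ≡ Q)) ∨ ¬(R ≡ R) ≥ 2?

Q = 0, R = 0 ↦ 0  <
Q = 0, R = 1 ↦ 1  <
Q = 0, R = 2 ↦ 0  <
Q = 1, R = 0 ↦ 1  <
Q = 1, R = 1 ↦ 1  <
Q = 1, R = 2 ↦ 1  <
Q = 2, R = 0 ↦ 0  <
Q = 2, R = 1 ↦ 1  <
Q = 2, R = 2 ↦ 2  ≥
So 1 of the 9 assignments meets the threshold.

1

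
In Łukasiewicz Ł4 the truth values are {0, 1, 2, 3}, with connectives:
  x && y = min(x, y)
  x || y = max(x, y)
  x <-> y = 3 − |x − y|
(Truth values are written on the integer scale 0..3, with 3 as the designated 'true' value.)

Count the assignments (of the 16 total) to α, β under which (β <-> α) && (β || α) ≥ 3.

1

α = 0, β = 0 ↦ 0  <
α = 0, β = 1 ↦ 1  <
α = 0, β = 2 ↦ 1  <
α = 0, β = 3 ↦ 0  <
α = 1, β = 0 ↦ 1  <
α = 1, β = 1 ↦ 1  <
α = 1, β = 2 ↦ 2  <
α = 1, β = 3 ↦ 1  <
α = 2, β = 0 ↦ 1  <
α = 2, β = 1 ↦ 2  <
α = 2, β = 2 ↦ 2  <
α = 2, β = 3 ↦ 2  <
α = 3, β = 0 ↦ 0  <
α = 3, β = 1 ↦ 1  <
α = 3, β = 2 ↦ 2  <
α = 3, β = 3 ↦ 3  ≥
So 1 of the 16 assignments meets the threshold.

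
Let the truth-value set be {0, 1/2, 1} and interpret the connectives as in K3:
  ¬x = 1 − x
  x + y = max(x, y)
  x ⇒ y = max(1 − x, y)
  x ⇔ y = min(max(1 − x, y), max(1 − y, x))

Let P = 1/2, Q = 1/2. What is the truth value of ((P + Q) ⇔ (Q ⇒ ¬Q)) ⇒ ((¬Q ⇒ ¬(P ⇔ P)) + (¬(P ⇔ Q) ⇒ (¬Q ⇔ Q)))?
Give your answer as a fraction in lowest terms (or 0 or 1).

P + Q = 1/2 + 1/2 = 1/2
¬Q = ¬1/2 = 1/2
Q ⇒ ¬Q = 1/2 ⇒ 1/2 = 1/2
(P + Q) ⇔ (Q ⇒ ¬Q) = 1/2 ⇔ 1/2 = 1/2
¬Q = ¬1/2 = 1/2
P ⇔ P = 1/2 ⇔ 1/2 = 1/2
¬(P ⇔ P) = ¬1/2 = 1/2
¬Q ⇒ ¬(P ⇔ P) = 1/2 ⇒ 1/2 = 1/2
P ⇔ Q = 1/2 ⇔ 1/2 = 1/2
¬(P ⇔ Q) = ¬1/2 = 1/2
¬Q = ¬1/2 = 1/2
¬Q ⇔ Q = 1/2 ⇔ 1/2 = 1/2
¬(P ⇔ Q) ⇒ (¬Q ⇔ Q) = 1/2 ⇒ 1/2 = 1/2
(¬Q ⇒ ¬(P ⇔ P)) + (¬(P ⇔ Q) ⇒ (¬Q ⇔ Q)) = 1/2 + 1/2 = 1/2
((P + Q) ⇔ (Q ⇒ ¬Q)) ⇒ ((¬Q ⇒ ¬(P ⇔ P)) + (¬(P ⇔ Q) ⇒ (¬Q ⇔ Q))) = 1/2 ⇒ 1/2 = 1/2

1/2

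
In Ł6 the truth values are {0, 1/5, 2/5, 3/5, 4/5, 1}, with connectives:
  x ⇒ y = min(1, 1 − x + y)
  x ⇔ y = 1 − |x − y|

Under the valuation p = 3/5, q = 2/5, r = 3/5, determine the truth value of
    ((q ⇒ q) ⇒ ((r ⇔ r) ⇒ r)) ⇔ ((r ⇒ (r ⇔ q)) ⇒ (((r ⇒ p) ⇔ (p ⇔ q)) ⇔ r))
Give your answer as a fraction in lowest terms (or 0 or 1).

4/5

q ⇒ q = 2/5 ⇒ 2/5 = 1
r ⇔ r = 3/5 ⇔ 3/5 = 1
(r ⇔ r) ⇒ r = 1 ⇒ 3/5 = 3/5
(q ⇒ q) ⇒ ((r ⇔ r) ⇒ r) = 1 ⇒ 3/5 = 3/5
r ⇔ q = 3/5 ⇔ 2/5 = 4/5
r ⇒ (r ⇔ q) = 3/5 ⇒ 4/5 = 1
r ⇒ p = 3/5 ⇒ 3/5 = 1
p ⇔ q = 3/5 ⇔ 2/5 = 4/5
(r ⇒ p) ⇔ (p ⇔ q) = 1 ⇔ 4/5 = 4/5
((r ⇒ p) ⇔ (p ⇔ q)) ⇔ r = 4/5 ⇔ 3/5 = 4/5
(r ⇒ (r ⇔ q)) ⇒ (((r ⇒ p) ⇔ (p ⇔ q)) ⇔ r) = 1 ⇒ 4/5 = 4/5
((q ⇒ q) ⇒ ((r ⇔ r) ⇒ r)) ⇔ ((r ⇒ (r ⇔ q)) ⇒ (((r ⇒ p) ⇔ (p ⇔ q)) ⇔ r)) = 3/5 ⇔ 4/5 = 4/5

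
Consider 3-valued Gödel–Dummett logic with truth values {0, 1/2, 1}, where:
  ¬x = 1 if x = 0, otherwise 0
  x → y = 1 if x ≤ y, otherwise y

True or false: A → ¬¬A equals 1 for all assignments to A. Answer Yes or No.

Yes

A = 0 ↦ 1
A = 1/2 ↦ 1
A = 1 ↦ 1
Every assignment gives a value ≥ 1.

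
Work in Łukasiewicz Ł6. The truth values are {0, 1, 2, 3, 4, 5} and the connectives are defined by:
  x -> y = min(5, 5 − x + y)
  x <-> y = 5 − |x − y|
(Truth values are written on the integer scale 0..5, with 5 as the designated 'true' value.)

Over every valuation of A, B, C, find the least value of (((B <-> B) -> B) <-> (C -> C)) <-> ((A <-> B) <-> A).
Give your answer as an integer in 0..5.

1

Take A = 2, B = 0, C = 0:
B <-> B = 0 <-> 0 = 5
(B <-> B) -> B = 5 -> 0 = 0
C -> C = 0 -> 0 = 5
((B <-> B) -> B) <-> (C -> C) = 0 <-> 5 = 0
A <-> B = 2 <-> 0 = 3
(A <-> B) <-> A = 3 <-> 2 = 4
(((B <-> B) -> B) <-> (C -> C)) <-> ((A <-> B) <-> A) = 0 <-> 4 = 1
No assignment yields a value below 1, so this is the minimum.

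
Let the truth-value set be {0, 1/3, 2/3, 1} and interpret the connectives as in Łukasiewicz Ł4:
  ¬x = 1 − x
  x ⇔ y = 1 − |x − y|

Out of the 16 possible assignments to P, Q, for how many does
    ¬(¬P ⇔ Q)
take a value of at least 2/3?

6

P = 0, Q = 0 ↦ 1  ≥
P = 0, Q = 1/3 ↦ 2/3  ≥
P = 0, Q = 2/3 ↦ 1/3  <
P = 0, Q = 1 ↦ 0  <
P = 1/3, Q = 0 ↦ 2/3  ≥
P = 1/3, Q = 1/3 ↦ 1/3  <
P = 1/3, Q = 2/3 ↦ 0  <
P = 1/3, Q = 1 ↦ 1/3  <
P = 2/3, Q = 0 ↦ 1/3  <
P = 2/3, Q = 1/3 ↦ 0  <
P = 2/3, Q = 2/3 ↦ 1/3  <
P = 2/3, Q = 1 ↦ 2/3  ≥
P = 1, Q = 0 ↦ 0  <
P = 1, Q = 1/3 ↦ 1/3  <
P = 1, Q = 2/3 ↦ 2/3  ≥
P = 1, Q = 1 ↦ 1  ≥
So 6 of the 16 assignments meet the threshold.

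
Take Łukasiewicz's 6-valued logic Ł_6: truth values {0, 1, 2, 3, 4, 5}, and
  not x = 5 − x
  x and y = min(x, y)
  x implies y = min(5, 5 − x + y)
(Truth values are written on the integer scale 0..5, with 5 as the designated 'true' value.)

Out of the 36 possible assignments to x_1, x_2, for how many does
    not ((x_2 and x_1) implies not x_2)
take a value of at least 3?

value 5: 1 assignment (counts)
value 4: 1 assignment (counts)
value 3: 3 assignments (counts)
value 2: 2 assignments
value 1: 5 assignments
value 0: 24 assignments
So 5 of the 36 assignments meet the threshold.

5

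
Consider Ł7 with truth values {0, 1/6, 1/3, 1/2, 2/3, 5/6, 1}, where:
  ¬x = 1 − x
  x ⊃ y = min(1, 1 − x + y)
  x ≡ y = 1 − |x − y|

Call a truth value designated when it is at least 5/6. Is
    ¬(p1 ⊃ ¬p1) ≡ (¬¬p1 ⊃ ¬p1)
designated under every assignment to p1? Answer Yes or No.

Counterexample: take p1 = 0.
¬p1 = ¬0 = 1
p1 ⊃ ¬p1 = 0 ⊃ 1 = 1
¬(p1 ⊃ ¬p1) = ¬1 = 0
¬¬p1 = ¬1 = 0
¬p1 = ¬0 = 1
¬¬p1 ⊃ ¬p1 = 0 ⊃ 1 = 1
¬(p1 ⊃ ¬p1) ≡ (¬¬p1 ⊃ ¬p1) = 0 ≡ 1 = 0
This gives 0, which is below 5/6.

No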